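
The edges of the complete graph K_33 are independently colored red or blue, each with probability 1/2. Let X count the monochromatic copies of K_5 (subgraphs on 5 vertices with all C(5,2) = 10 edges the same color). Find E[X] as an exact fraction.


Let X = Σ_S X_S over the C(33, 5) = 237336 subsets S of size 5, where X_S = 1 if the K_5 on S is monochromatic.
For a fixed S, the K_5 on S has C(5, 2) = 10 edges. P[all 10 edges red] = (1/2)^10, and likewise for blue, so P[monochromatic] = 2·(1/2)^10 = 2^{1 − 10} = 1/512.
By linearity of expectation: E[X] = C(33, 5) · 2^{1 − 10} = 237336 · 1/512 = 29667/64.
Numerically: E[X] ≈ 463.546875.

E[X] = C(33,5)·2^(1−C(5,2)) = 29667/64 ≈ 463.546875.


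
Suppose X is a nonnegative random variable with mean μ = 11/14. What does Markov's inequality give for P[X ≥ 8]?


μ = E[X] = 11/14, a = 8.
Markov: P[X ≥ 8] ≤ μ/a = (11/14)/8 = 11/112.
Numerically: ≈ 0.09821.
(Since a = 8 > μ = 0.78571, the bound 11/112 is < 1 and informative.)

P[X ≥ 8] ≤ 11/112 ≈ 0.09821.


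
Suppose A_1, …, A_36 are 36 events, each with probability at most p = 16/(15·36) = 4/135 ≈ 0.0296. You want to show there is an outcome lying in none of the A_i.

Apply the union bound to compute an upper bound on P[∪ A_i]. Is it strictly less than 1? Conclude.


Union bound: P[∪_{i=1}^{36} A_i] ≤ Σ_i P[A_i] ≤ 36·p = 36·(4/135) = 16/15.
Numerically: 16/15 ≈ 1.0667.
Is 16/15 < 1? NO.
Since the bound 16/15 is ≥ 1, the union bound is uninformative here; it does NOT by itself certify existence.

36·p = 16/15 ≈ 1.0667; existence NOT certified by the union bound.


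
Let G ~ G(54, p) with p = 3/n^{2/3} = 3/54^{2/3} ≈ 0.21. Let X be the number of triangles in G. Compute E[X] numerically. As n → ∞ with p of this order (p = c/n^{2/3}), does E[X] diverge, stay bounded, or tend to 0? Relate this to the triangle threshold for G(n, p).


Number of potential triangles: C(54, 3) = 24804.
Each occurs with probability p³ ≈ (0.21)³ ≈ 9.259259e-03.
By linearity: E[X] = C(54, 3)·p³ ≈ 24804 · 9.259259e-03 ≈ 229.6667.
Since α = 2/3 < 1, p = c/n^{2/3} ≫ 1/n is above the triangle threshold p ~ 1/n. Asymptotically E[X] ~ (c³/6)·n^{3(1−α)} = (3³/6)·n^{1} → ∞; triangles are abundant w.h.p.

E[X] ≈ 229.6667; in regime p = Θ(1/n^{2/3}) E[X] diverges (above the triangle threshold p ~ 1/n).


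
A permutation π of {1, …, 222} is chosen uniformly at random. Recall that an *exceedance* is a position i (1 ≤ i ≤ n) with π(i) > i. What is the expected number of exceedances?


Write X = Σ_{i=1}^{222} X_i, where X_i = 1_{π(i) > i}.
For each fixed i, π(i) is uniform over {1, …, 222} (marginal of a uniform permutation), so P[π(i) > i] = (n − i)/n. Summing: Σ_{i=1}^{222} (n − i)/n = (0 + 1 + … + 221)/222 = 222(222 − 1)/(2·222) = (222 − 1)/2.
Hence E[X] = Σ_{i=1}^{222} (222 − i)/222 = 221/2 ≈ 110.5000.

E[X] = 221/2 = 110.5000.


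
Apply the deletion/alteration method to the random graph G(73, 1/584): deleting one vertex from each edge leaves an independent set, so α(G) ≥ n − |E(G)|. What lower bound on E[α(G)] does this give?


E[|E(G)|] = C(73, 2)·p = 2628 · (1/584) = 9/2.
E[α(G)] ≥ n − E[|E(G)|] = 73 − 9/2 = 137/2.
Numerically: ≈ 68.500000.
(This is only a lower bound; the true E[α(G)] may be larger.)

E[α(G)] ≥ 137/2 ≈ 68.500000.


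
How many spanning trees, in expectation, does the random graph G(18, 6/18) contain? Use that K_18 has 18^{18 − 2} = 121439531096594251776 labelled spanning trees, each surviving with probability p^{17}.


K_18 has 18^{18 − 2} = 121439531096594251776 labelled spanning trees.
For each such spanning tree H, let X_H = 1 if all 17 edges of H are present in G. Then P[X_H = 1] = p^{17} = (1/3)^{17} = 1/129140163.
By linearity: E[X] = Σ_H E[X_H] = 121439531096594251776 · p^{17} = 121439531096594251776 · 1/129140163 = 940369969152.
Numerically: E[X] ≈ 9.404e+11.

E[X] = 121439531096594251776 · (1/3)^{17} = 940369969152 ≈ 9.404e+11.


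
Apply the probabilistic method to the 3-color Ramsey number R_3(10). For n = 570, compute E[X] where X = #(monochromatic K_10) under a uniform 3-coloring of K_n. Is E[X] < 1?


E[X] = C(570, 10) · 3^{1 − 45} = 921524823451961408691 · 3^{−44} = 921524823451961408691/984770902183611232881.
As a reduced fraction: E[X] = 34130549016739311433/36472996377170786403 ≈ 0.935776.
Is E[X] < 1? YES.
Since E[X] < 1, there exists a 3-coloring of K_{570} with no monochromatic K_10; hence R_3(10) > 570.

E[X] = 34130549016739311433/36472996377170786403 ≈ 0.935776; E[X] < 1, so R_3(10) > 570.


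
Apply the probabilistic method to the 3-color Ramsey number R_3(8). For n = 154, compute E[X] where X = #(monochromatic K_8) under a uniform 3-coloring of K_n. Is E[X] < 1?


E[X] = C(154, 8) · 3^{1 − 28} = 6521818990995 · 3^{−27} = 6521818990995/7625597484987.
As a reduced fraction: E[X] = 724646554555/847288609443 ≈ 0.855254.
Is E[X] < 1? YES.
Since E[X] < 1, there exists a 3-coloring of K_{154} with no monochromatic K_8; hence R_3(8) > 154.

E[X] = 724646554555/847288609443 ≈ 0.855254; E[X] < 1, so R_3(8) > 154.


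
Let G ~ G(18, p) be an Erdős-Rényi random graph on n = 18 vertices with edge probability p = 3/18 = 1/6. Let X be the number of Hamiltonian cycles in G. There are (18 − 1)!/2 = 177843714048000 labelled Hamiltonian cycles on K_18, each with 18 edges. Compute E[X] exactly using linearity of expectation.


K_18 has (18 − 1)!/2 = 177843714048000 labelled Hamiltonian cycles.
For each such Hamiltonian cycle H, let X_H = 1 if all 18 edges of H are present in G. Then P[X_H = 1] = p^{18} = (1/6)^{18} = 1/101559956668416.
By linearity: E[X] = Σ_H E[X_H] = 177843714048000 · p^{18} = 177843714048000 · 1/101559956668416 = 14889875/8503056.
Numerically: E[X] ≈ 1.75112.

E[X] = 177843714048000 · (1/6)^{18} = 14889875/8503056 ≈ 1.75112.


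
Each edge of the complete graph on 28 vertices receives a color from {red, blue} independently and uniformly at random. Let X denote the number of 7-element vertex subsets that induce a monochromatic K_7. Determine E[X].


Let X = Σ_S X_S over the C(28, 7) = 1184040 subsets S of size 7, where X_S = 1 if the K_7 on S is monochromatic.
For a fixed S, the K_7 on S has C(7, 2) = 21 edges. P[all 21 edges red] = (1/2)^21, and likewise for blue, so P[monochromatic] = 2·(1/2)^21 = 2^{1 − 21} = 1/1048576.
By linearity: E[X] = C(28, 7) · 2^{1 − 21} = 1184040 · 1/1048576 = 148005/131072.
Numerically: E[X] ≈ 1.12919.

E[X] = C(28,7)·2^(1−C(7,2)) = 148005/131072 ≈ 1.12919.


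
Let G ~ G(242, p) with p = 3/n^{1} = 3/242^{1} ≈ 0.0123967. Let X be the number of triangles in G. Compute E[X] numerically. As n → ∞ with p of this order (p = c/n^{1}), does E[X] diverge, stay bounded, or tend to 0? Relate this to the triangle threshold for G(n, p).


Number of potential triangles: C(242, 3) = 2332880.
Each occurs with probability p³ ≈ (0.0123967)³ ≈ 1.90509951e-06.
By linearity: E[X] = C(242, 3)·p³ ≈ 2332880 · 1.90509951e-06 ≈ 4.444369.
Here α = 1, so p = 3/n is exactly at the triangle threshold p ~ 1/n. Asymptotically E[X] → c³/6 = 3³/6 = 9/2 ≈ 4.500000, a bounded constant. In this regime the triangle count is asymptotically Poisson(c³/6).

E[X] ≈ 4.444369; in regime p = Θ(1/n^{1}) E[X] stays bounded (at the triangle threshold p ~ 1/n).


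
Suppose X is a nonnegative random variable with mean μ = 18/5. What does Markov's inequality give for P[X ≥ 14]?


μ = E[X] = 18/5, a = 14.
Markov: P[X ≥ 14] ≤ μ/a = (18/5)/14 = 9/35.
Numerically: ≈ 0.25714.
(Since a = 14 > μ = 3.60000, the bound 9/35 is < 1 and informative.)

P[X ≥ 14] ≤ 9/35 ≈ 0.25714.


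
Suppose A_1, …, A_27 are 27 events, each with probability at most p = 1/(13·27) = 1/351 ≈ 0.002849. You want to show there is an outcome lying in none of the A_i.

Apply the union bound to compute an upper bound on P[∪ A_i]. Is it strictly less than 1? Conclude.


Union bound: P[∪_{i=1}^{27} A_i] ≤ Σ_i P[A_i] ≤ 27·p = 27·(1/351) = 1/13.
Numerically: 1/13 ≈ 0.076923.
Is 1/13 < 1? YES.
Since P[∪ A_i] ≤ 1/13 < 1, the complement has P[∩ A_i^c] ≥ 1 − 1/13 = 12/13 > 0, so some outcome avoids every A_i.

27·p = 1/13 ≈ 0.076923; existence CERTIFIED by the union bound.


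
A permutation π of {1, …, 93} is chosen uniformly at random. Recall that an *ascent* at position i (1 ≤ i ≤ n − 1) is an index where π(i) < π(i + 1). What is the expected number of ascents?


Write X = Σ X_I over i = 1, …, 92, with X_I the indicator of one ascent.
There are 92 indicators.
For each fixed i, the pair (π(i), π(i+1)) is a uniformly random ordered pair of distinct values from {1, …, 93}; by symmetry P[π(i) < π(i+1)] = 1/2.
By linearity: E[X] = 92 · (1/2) = (93 − 1) · (1/2) = 46 ≈ 46.00000.

E[X] = 46 = 46.00000.


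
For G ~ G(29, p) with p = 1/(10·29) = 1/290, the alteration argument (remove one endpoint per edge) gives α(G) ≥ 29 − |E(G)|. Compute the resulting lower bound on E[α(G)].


E[|E(G)|] = C(29, 2)·p = 406 · (1/290) = 7/5.
E[α(G)] ≥ n − E[|E(G)|] = 29 − 7/5 = 138/5.
Numerically: ≈ 27.6000.
(This is only a lower bound; the true E[α(G)] may be larger.)

E[α(G)] ≥ 138/5 ≈ 27.6000.


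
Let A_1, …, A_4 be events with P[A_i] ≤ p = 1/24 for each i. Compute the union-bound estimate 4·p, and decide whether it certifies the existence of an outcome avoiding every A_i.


Union bound: P[∪_{i=1}^{4} A_i] ≤ Σ_i P[A_i] ≤ 4·p = 4·(1/24) = 1/6.
Numerically: 1/6 ≈ 0.16667.
Is 1/6 < 1? YES.
Since P[∪ A_i] ≤ 1/6 < 1, the complement has P[∩ A_i^c] ≥ 1 − 1/6 = 5/6 > 0, so some outcome avoids every A_i.

4·p = 1/6 ≈ 0.16667; existence CERTIFIED by the union bound.


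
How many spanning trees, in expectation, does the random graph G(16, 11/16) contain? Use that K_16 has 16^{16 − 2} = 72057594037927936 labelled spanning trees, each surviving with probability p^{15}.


K_16 has 16^{16 − 2} = 72057594037927936 labelled spanning trees.
For each such spanning tree H, let X_H = 1 if all 15 edges of H are present in G. Then P[X_H = 1] = p^{15} = (11/16)^{15} = 4177248169415651/1152921504606846976.
By linearity: E[X] = Σ_H E[X_H] = 72057594037927936 · p^{15} = 72057594037927936 · 4177248169415651/1152921504606846976 = 4177248169415651/16.
Numerically: E[X] ≈ 2.61078e+14.

E[X] = 72057594037927936 · (11/16)^{15} = 4177248169415651/16 ≈ 2.61078e+14.


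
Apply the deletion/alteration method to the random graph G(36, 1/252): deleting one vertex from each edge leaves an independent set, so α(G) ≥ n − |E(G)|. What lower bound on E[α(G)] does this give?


E[|E(G)|] = C(36, 2)·p = 630 · (1/252) = 5/2.
E[α(G)] ≥ n − E[|E(G)|] = 36 − 5/2 = 67/2.
Numerically: ≈ 33.50000.
(This is only a lower bound; the true E[α(G)] may be larger.)

E[α(G)] ≥ 67/2 ≈ 33.50000.


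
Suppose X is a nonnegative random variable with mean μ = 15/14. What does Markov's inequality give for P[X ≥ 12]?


μ = E[X] = 15/14, a = 12.
Markov: P[X ≥ 12] ≤ μ/a = (15/14)/12 = 5/56.
Numerically: ≈ 0.0893.
(Since a = 12 > μ = 1.0714, the bound 5/56 is < 1 and informative.)

P[X ≥ 12] ≤ 5/56 ≈ 0.0893.


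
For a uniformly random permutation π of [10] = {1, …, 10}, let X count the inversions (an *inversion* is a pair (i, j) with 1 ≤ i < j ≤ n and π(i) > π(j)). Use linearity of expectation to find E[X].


Write X = Σ X_I over the C(10, 2) = 45 pairs i < j, with X_I the indicator of one inversion.
There are 45 indicators.
For each fixed pair i < j, the values π(i) and π(j) are two distinct elements of {1, …, 10} in uniformly random order; by symmetry P[π(i) > π(j)] = 1/2.
By linearity: E[X] = 45 · (1/2) = C(10, 2) · (1/2) = 45/2 = 45/2 ≈ 22.5000.

E[X] = 45/2 = 22.5000.


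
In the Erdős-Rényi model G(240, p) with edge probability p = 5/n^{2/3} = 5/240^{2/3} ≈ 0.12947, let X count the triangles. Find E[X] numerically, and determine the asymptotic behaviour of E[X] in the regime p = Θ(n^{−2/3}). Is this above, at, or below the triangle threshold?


Number of potential triangles: C(240, 3) = 2275280.
Each occurs with probability p³ ≈ (0.12947)³ ≈ 2.1701389e-03.
By linearity: E[X] = C(240, 3)·p³ ≈ 2275280 · 2.1701389e-03 ≈ 4937.67361.
Since α = 2/3 < 1, p = c/n^{2/3} ≫ 1/n is above the triangle threshold p ~ 1/n. Asymptotically E[X] ~ (c³/6)·n^{3(1−α)} = (5³/6)·n^{1} → ∞; triangles are abundant w.h.p.

E[X] ≈ 4937.67361; in regime p = Θ(1/n^{2/3}) E[X] diverges (above the triangle threshold p ~ 1/n).


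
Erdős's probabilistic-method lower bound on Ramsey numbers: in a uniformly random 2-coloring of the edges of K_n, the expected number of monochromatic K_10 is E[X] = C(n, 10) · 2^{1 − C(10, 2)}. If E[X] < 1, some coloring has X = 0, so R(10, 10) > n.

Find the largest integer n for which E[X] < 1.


We need C(n, 10) · 2^{1 − 45} < 1, i.e. C(n, 10) < 2^{45 − 1} = 17592186044416.
Check values of n near the boundary:
  n = 97: C(97, 10) = 12576469727536; 12576469727536 < 17592186044416? YES
  n = 98: C(98, 10) = 14005614014756; 14005614014756 < 17592186044416? YES
  n = 99: C(99, 10) = 15579278510796; 15579278510796 < 17592186044416? YES
  n = 100: C(100, 10) = 17310309456440; 17310309456440 < 17592186044416? YES
  n = 101: C(101, 10) = 19212541264840; 19212541264840 < 17592186044416? NO
The largest n with C(n, 10) < 17592186044416 is n = 100 (where E[X] = 2163788682055/2199023255552 ≈ 0.983977). Hence R(10, 10) > 100, i.e. R(10, 10) ≥ 101.

Largest n = 100; hence R(10, 10) > 100.


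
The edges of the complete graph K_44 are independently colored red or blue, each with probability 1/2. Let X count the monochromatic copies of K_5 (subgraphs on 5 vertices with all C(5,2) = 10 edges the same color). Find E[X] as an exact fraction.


Let X = Σ_S X_S over the C(44, 5) = 1086008 subsets S of size 5, where X_S = 1 if the K_5 on S is monochromatic.
For a fixed S, the K_5 on S has C(5, 2) = 10 edges. P[all 10 edges red] = (1/2)^10, and likewise for blue, so P[monochromatic] = 2·(1/2)^10 = 2^{1 − 10} = 1/512.
By linearity of expectation: E[X] = C(44, 5) · 2^{1 − 10} = 1086008 · 1/512 = 135751/64.
Numerically: E[X] ≈ 2121.1094.

E[X] = C(44,5)·2^(1−C(5,2)) = 135751/64 ≈ 2121.1094.


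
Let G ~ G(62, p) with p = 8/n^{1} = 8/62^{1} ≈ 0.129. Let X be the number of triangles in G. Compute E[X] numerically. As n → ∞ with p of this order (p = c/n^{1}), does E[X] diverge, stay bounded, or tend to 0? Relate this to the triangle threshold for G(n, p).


Number of potential triangles: C(62, 3) = 37820.
Each occurs with probability p³ ≈ (0.129)³ ≈ 2.14830e-03.
By linearity: E[X] = C(62, 3)·p³ ≈ 37820 · 2.14830e-03 ≈ 81.249.
Here α = 1, so p = 8/n is exactly at the triangle threshold p ~ 1/n. Asymptotically E[X] → c³/6 = 8³/6 = 256/3 ≈ 85.333, a bounded constant. In this regime the triangle count is asymptotically Poisson(c³/6).

E[X] ≈ 81.249; in regime p = Θ(1/n^{1}) E[X] stays bounded (at the triangle threshold p ~ 1/n).


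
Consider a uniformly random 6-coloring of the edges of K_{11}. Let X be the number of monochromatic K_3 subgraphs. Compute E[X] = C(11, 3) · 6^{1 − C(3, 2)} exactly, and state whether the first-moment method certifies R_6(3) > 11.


E[X] = C(11, 3) · 6^{1 − 3} = 165 · 6^{−2} = 165/36.
As a reduced fraction: E[X] = 55/12 ≈ 4.5833333.
Is E[X] < 1? NO.
Since E[X] ≥ 1, the first-moment bound is inconclusive at n = 11; it does NOT by itself certify R_6(3) > 11.

E[X] = 55/12 ≈ 4.5833333; E[X] ≥ 1; first-moment method inconclusive here.


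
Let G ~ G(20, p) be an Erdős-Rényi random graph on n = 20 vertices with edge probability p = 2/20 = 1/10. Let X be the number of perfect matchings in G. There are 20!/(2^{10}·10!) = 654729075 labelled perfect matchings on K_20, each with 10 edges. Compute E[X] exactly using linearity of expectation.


K_20 has 20!/(2^{10}·10!) = 654729075 labelled perfect matchings.
For each such perfect matching H, let X_H = 1 if all 10 edges of H are present in G. Then P[X_H = 1] = p^{10} = (1/10)^{10} = 1/10000000000.
By linearity: E[X] = Σ_H E[X_H] = 654729075 · p^{10} = 654729075 · 1/10000000000 = 26189163/400000000.
Numerically: E[X] ≈ 0.0655.

E[X] = 654729075 · (1/10)^{10} = 26189163/400000000 ≈ 0.0655.


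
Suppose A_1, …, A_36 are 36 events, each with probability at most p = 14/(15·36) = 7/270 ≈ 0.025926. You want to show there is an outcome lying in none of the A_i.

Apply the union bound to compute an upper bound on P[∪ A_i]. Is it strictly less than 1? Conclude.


Union bound: P[∪_{i=1}^{36} A_i] ≤ Σ_i P[A_i] ≤ 36·p = 36·(7/270) = 14/15.
Numerically: 14/15 ≈ 0.933333.
Is 14/15 < 1? YES.
Since P[∪ A_i] ≤ 14/15 < 1, the complement has P[∩ A_i^c] ≥ 1 − 14/15 = 1/15 > 0, so some outcome avoids every A_i.

36·p = 14/15 ≈ 0.933333; existence CERTIFIED by the union bound.


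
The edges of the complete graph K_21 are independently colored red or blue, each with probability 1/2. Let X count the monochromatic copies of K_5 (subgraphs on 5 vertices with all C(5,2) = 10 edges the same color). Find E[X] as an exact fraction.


Let X = Σ_S X_S over the C(21, 5) = 20349 subsets S of size 5, where X_S = 1 if the K_5 on S is monochromatic.
For a fixed S, the K_5 on S has C(5, 2) = 10 edges. P[all 10 edges red] = (1/2)^10, and likewise for blue, so P[monochromatic] = 2·(1/2)^10 = 2^{1 − 10} = 1/512.
Summing: E[X] = C(21, 5) · 2^{1 − 10} = 20349 · 1/512 = 20349/512.
Numerically: E[X] ≈ 39.744141.

E[X] = C(21,5)·2^(1−C(5,2)) = 20349/512 ≈ 39.744141.


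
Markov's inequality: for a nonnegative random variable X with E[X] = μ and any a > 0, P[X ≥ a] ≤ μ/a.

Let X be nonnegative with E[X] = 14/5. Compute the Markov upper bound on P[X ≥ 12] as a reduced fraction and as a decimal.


μ = E[X] = 14/5, a = 12.
Markov: P[X ≥ 12] ≤ μ/a = (14/5)/12 = 7/30.
Numerically: ≈ 0.233.
(Since a = 12 > μ = 2.800, the bound 7/30 is < 1 and informative.)

P[X ≥ 12] ≤ 7/30 ≈ 0.233.


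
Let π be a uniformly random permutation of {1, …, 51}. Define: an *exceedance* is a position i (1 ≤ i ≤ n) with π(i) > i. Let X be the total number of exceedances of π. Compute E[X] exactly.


Write X = Σ_{i=1}^{51} X_i, where X_i = 1_{π(i) > i}.
For each fixed i, π(i) is uniform over {1, …, 51} (marginal of a uniform permutation), so P[π(i) > i] = (n − i)/n. Summing: Σ_{i=1}^{51} (n − i)/n = (0 + 1 + … + 50)/51 = 51(51 − 1)/(2·51) = (51 − 1)/2.
Hence E[X] = Σ_{i=1}^{51} (51 − i)/51 = 25 ≈ 25.00000.

E[X] = 25 = 25.00000.


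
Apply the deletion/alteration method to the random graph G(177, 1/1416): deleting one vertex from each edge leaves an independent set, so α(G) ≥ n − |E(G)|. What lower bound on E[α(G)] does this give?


E[|E(G)|] = C(177, 2)·p = 15576 · (1/1416) = 11.
E[α(G)] ≥ n − E[|E(G)|] = 177 − 11 = 166.
Numerically: ≈ 166.0000.
(This is only a lower bound; the true E[α(G)] may be larger.)

E[α(G)] ≥ 166 ≈ 166.0000.


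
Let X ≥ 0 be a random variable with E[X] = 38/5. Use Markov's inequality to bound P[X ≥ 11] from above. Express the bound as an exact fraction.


μ = E[X] = 38/5, a = 11.
Markov: P[X ≥ 11] ≤ μ/a = (38/5)/11 = 38/55.
Numerically: ≈ 0.690909.
(Since a = 11 > μ = 7.600000, the bound 38/55 is < 1 and informative.)

P[X ≥ 11] ≤ 38/55 ≈ 0.690909.


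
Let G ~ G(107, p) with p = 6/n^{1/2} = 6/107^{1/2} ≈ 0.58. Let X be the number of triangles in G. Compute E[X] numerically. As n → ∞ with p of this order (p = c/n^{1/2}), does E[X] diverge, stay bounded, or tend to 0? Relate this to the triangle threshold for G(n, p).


Number of potential triangles: C(107, 3) = 198485.
Each occurs with probability p³ ≈ (0.58)³ ≈ 1.95154e-01.
By linearity: E[X] = C(107, 3)·p³ ≈ 198485 · 1.95154e-01 ≈ 38735.198.
Since α = 1/2 < 1, p = c/n^{1/2} ≫ 1/n is above the triangle threshold p ~ 1/n. Asymptotically E[X] ~ (c³/6)·n^{3(1−α)} = (6³/6)·n^{1.5} → ∞; triangles are abundant w.h.p.

E[X] ≈ 38735.198; in regime p = Θ(1/n^{1/2}) E[X] diverges (above the triangle threshold p ~ 1/n).


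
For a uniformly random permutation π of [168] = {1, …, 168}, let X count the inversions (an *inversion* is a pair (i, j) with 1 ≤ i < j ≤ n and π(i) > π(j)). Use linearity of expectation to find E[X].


Write X = Σ X_I over the C(168, 2) = 14028 pairs i < j, with X_I the indicator of one inversion.
There are 14028 indicators.
For each fixed pair i < j, the values π(i) and π(j) are two distinct elements of {1, …, 168} in uniformly random order; by symmetry P[π(i) > π(j)] = 1/2.
By linearity: E[X] = 14028 · (1/2) = C(168, 2) · (1/2) = 14028/2 = 7014 ≈ 7014.0000.

E[X] = 7014 = 7014.0000.


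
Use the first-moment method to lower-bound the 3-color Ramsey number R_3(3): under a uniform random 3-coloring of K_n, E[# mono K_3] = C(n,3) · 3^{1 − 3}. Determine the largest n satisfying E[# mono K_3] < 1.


We need C(n, 3) · 3^{1 − 3} < 1, i.e. C(n, 3) < 3^{3 − 1} = 9.
Check values of n near the boundary:
  n = 3: C(3, 3) = 1; 1 < 9? YES
  n = 4: C(4, 3) = 4; 4 < 9? YES
  n = 5: C(5, 3) = 10; 10 < 9? NO
  n = 6: C(6, 3) = 20; 20 < 9? NO
  n = 7: C(7, 3) = 35; 35 < 9? NO
The largest n with C(n, 3) < 9 is n = 4 (where E[X] = 4/9 ≈ 0.444444). Hence R_3(3) > 4, i.e. R_3(3) ≥ 5.

Largest n = 4; hence R_3(3) > 4.


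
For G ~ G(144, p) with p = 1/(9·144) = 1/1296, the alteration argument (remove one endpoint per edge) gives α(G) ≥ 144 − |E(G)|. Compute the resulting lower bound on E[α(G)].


E[|E(G)|] = C(144, 2)·p = 10296 · (1/1296) = 143/18.
E[α(G)] ≥ n − E[|E(G)|] = 144 − 143/18 = 2449/18.
Numerically: ≈ 136.05556.
(This is only a lower bound; the true E[α(G)] may be larger.)

E[α(G)] ≥ 2449/18 ≈ 136.05556.


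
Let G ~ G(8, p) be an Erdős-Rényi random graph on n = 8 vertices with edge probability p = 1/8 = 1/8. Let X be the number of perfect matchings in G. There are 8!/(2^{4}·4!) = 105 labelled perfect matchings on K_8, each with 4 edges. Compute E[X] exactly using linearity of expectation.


K_8 has 8!/(2^{4}·4!) = 105 labelled perfect matchings.
For each such perfect matching H, let X_H = 1 if all 4 edges of H are present in G. Then P[X_H = 1] = p^{4} = (1/8)^{4} = 1/4096.
By linearity: E[X] = Σ_H E[X_H] = 105 · p^{4} = 105 · 1/4096 = 105/4096.
Numerically: E[X] ≈ 0.0256.

E[X] = 105 · (1/8)^{4} = 105/4096 ≈ 0.0256.


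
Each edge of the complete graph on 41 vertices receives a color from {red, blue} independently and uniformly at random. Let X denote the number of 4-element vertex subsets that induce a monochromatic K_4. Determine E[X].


Let X = Σ_S X_S over the C(41, 4) = 101270 subsets S of size 4, where X_S = 1 if the K_4 on S is monochromatic.
For a fixed S, the K_4 on S has C(4, 2) = 6 edges. P[all 6 edges red] = (1/2)^6, and likewise for blue, so P[monochromatic] = 2·(1/2)^6 = 2^{1 − 6} = 1/32.
By linearity of expectation: E[X] = C(41, 4) · 2^{1 − 6} = 101270 · 1/32 = 50635/16.
Numerically: E[X] ≈ 3164.68750.

E[X] = C(41,4)·2^(1−C(4,2)) = 50635/16 ≈ 3164.68750.


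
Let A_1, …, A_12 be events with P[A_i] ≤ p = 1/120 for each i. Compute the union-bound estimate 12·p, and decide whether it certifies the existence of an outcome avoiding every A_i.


Union bound: P[∪_{i=1}^{12} A_i] ≤ Σ_i P[A_i] ≤ 12·p = 12·(1/120) = 1/10.
Numerically: 1/10 ≈ 0.1000000.
Is 1/10 < 1? YES.
Since P[∪ A_i] ≤ 1/10 < 1, the complement has P[∩ A_i^c] ≥ 1 − 1/10 = 9/10 > 0, so some outcome avoids every A_i.

12·p = 1/10 ≈ 0.1000000; existence CERTIFIED by the union bound.


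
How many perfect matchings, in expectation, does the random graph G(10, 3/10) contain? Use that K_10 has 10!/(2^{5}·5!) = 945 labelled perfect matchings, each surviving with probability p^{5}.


K_10 has 10!/(2^{5}·5!) = 945 labelled perfect matchings.
For each such perfect matching H, let X_H = 1 if all 5 edges of H are present in G. Then P[X_H = 1] = p^{5} = (3/10)^{5} = 243/100000.
By linearity: E[X] = Σ_H E[X_H] = 945 · p^{5} = 945 · 243/100000 = 45927/20000.
Numerically: E[X] ≈ 2.296.

E[X] = 945 · (3/10)^{5} = 45927/20000 ≈ 2.296.


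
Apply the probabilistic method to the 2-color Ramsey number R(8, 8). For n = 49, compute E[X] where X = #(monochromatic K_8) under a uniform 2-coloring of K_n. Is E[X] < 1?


E[X] = C(49, 8) · 2^{1 − 28} = 450978066 · 2^{−27} = 450978066/134217728.
As a reduced fraction: E[X] = 225489033/67108864 ≈ 3.3600.
Is E[X] < 1? NO.
Since E[X] ≥ 1, the first-moment bound is inconclusive at n = 49; it does NOT by itself certify R(8, 8) > 49.

E[X] = 225489033/67108864 ≈ 3.3600; E[X] ≥ 1; first-moment method inconclusive here.


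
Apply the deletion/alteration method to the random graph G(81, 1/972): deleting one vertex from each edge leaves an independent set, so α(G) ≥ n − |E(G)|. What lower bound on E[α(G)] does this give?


E[|E(G)|] = C(81, 2)·p = 3240 · (1/972) = 10/3.
E[α(G)] ≥ n − E[|E(G)|] = 81 − 10/3 = 233/3.
Numerically: ≈ 77.6667.
(This is only a lower bound; the true E[α(G)] may be larger.)

E[α(G)] ≥ 233/3 ≈ 77.6667.


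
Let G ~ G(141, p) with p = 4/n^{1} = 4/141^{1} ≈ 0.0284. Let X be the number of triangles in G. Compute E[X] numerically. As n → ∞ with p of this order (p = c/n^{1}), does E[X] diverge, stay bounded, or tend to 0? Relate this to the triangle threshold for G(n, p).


Number of potential triangles: C(141, 3) = 457310.
Each occurs with probability p³ ≈ (0.0284)³ ≈ 2.28309e-05.
By linearity: E[X] = C(141, 3)·p³ ≈ 457310 · 2.28309e-05 ≈ 10.441.
Here α = 1, so p = 4/n is exactly at the triangle threshold p ~ 1/n. Asymptotically E[X] → c³/6 = 4³/6 = 32/3 ≈ 10.667, a bounded constant. In this regime the triangle count is asymptotically Poisson(c³/6).

E[X] ≈ 10.441; in regime p = Θ(1/n^{1}) E[X] stays bounded (at the triangle threshold p ~ 1/n).


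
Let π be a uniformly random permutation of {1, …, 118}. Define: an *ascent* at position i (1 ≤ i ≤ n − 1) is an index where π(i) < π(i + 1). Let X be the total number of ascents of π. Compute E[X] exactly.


Write X = Σ X_I over i = 1, …, 117, with X_I the indicator of one ascent.
There are 117 indicators.
For each fixed i, the pair (π(i), π(i+1)) is a uniformly random ordered pair of distinct values from {1, …, 118}; by symmetry P[π(i) < π(i+1)] = 1/2.
By linearity: E[X] = 117 · (1/2) = (118 − 1) · (1/2) = 117/2 ≈ 58.500.

E[X] = 117/2 = 58.500.


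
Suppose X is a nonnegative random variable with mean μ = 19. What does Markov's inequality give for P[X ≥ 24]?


μ = E[X] = 19, a = 24.
Markov: P[X ≥ 24] ≤ μ/a = (19)/24 = 19/24.
Numerically: ≈ 0.7917.
(Since a = 24 > μ = 19.0000, the bound 19/24 is < 1 and informative.)

P[X ≥ 24] ≤ 19/24 ≈ 0.7917.


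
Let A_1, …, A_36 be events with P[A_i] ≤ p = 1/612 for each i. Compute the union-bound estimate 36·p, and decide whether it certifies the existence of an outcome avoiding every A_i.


Union bound: P[∪_{i=1}^{36} A_i] ≤ Σ_i P[A_i] ≤ 36·p = 36·(1/612) = 1/17.
Numerically: 1/17 ≈ 0.05882.
Is 1/17 < 1? YES.
Since P[∪ A_i] ≤ 1/17 < 1, the complement has P[∩ A_i^c] ≥ 1 − 1/17 = 16/17 > 0, so some outcome avoids every A_i.

36·p = 1/17 ≈ 0.05882; existence CERTIFIED by the union bound.


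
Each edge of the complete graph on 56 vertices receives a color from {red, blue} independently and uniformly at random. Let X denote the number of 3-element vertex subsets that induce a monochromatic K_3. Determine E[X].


Let X = Σ_S X_S over the C(56, 3) = 27720 subsets S of size 3, where X_S = 1 if the K_3 on S is monochromatic.
For a fixed S, the K_3 on S has C(3, 2) = 3 edges. P[all 3 edges red] = (1/2)^3, and likewise for blue, so P[monochromatic] = 2·(1/2)^3 = 2^{1 − 3} = 1/4.
By linearity of expectation: E[X] = C(56, 3) · 2^{1 − 3} = 27720 · 1/4 = 6930.
Numerically: E[X] ≈ 6930.00000.

E[X] = C(56,3)·2^(1−C(3,2)) = 6930 ≈ 6930.00000.


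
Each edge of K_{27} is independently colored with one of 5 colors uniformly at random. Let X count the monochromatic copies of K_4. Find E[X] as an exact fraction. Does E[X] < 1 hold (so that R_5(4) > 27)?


E[X] = C(27, 4) · 5^{1 − 6} = 17550 · 5^{−5} = 17550/3125.
As a reduced fraction: E[X] = 702/125 ≈ 5.6160000.
Is E[X] < 1? NO.
Since E[X] ≥ 1, the first-moment bound is inconclusive at n = 27; it does NOT by itself certify R_5(4) > 27.

E[X] = 702/125 ≈ 5.6160000; E[X] ≥ 1; first-moment method inconclusive here.


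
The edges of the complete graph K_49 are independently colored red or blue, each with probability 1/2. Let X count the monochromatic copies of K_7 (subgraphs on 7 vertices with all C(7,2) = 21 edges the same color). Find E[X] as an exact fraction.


Let X = Σ_S X_S over the C(49, 7) = 85900584 subsets S of size 7, where X_S = 1 if the K_7 on S is monochromatic.
For a fixed S, the K_7 on S has C(7, 2) = 21 edges. P[all 21 edges red] = (1/2)^21, and likewise for blue, so P[monochromatic] = 2·(1/2)^21 = 2^{1 − 21} = 1/1048576.
By linearity: E[X] = C(49, 7) · 2^{1 − 21} = 85900584 · 1/1048576 = 10737573/131072.
Numerically: E[X] ≈ 81.921181.

E[X] = C(49,7)·2^(1−C(7,2)) = 10737573/131072 ≈ 81.921181.


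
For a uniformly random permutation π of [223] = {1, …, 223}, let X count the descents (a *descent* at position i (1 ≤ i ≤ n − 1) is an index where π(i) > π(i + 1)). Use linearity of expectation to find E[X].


Write X = Σ X_I over i = 1, …, 222, with X_I the indicator of one descent.
There are 222 indicators.
For each fixed i, the pair (π(i), π(i+1)) is a uniformly random ordered pair of distinct values from {1, …, 223}; by symmetry P[π(i) > π(i+1)] = 1/2.
By linearity: E[X] = 222 · (1/2) = (223 − 1) · (1/2) = 111 ≈ 111.0000.

E[X] = 111 = 111.0000.


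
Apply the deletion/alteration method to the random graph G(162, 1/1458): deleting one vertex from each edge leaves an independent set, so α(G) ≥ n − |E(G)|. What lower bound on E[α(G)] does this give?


E[|E(G)|] = C(162, 2)·p = 13041 · (1/1458) = 161/18.
E[α(G)] ≥ n − E[|E(G)|] = 162 − 161/18 = 2755/18.
Numerically: ≈ 153.056.
(This is only a lower bound; the true E[α(G)] may be larger.)

E[α(G)] ≥ 2755/18 ≈ 153.056.


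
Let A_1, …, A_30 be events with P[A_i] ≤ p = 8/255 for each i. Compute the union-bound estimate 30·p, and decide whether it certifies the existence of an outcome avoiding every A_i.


Union bound: P[∪_{i=1}^{30} A_i] ≤ Σ_i P[A_i] ≤ 30·p = 30·(8/255) = 16/17.
Numerically: 16/17 ≈ 0.9412.
Is 16/17 < 1? YES.
Since P[∪ A_i] ≤ 16/17 < 1, the complement has P[∩ A_i^c] ≥ 1 − 16/17 = 1/17 > 0, so some outcome avoids every A_i.

30·p = 16/17 ≈ 0.9412; existence CERTIFIED by the union bound.


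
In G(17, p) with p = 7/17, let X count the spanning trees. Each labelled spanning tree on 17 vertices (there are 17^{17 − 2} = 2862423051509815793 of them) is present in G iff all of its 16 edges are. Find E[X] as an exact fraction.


K_17 has 17^{17 − 2} = 2862423051509815793 labelled spanning trees.
For each such spanning tree H, let X_H = 1 if all 16 edges of H are present in G. Then P[X_H = 1] = p^{16} = (7/17)^{16} = 33232930569601/48661191875666868481.
By linearity of expectation: E[X] = Σ_H E[X_H] = 2862423051509815793 · p^{16} = 2862423051509815793 · 33232930569601/48661191875666868481 = 33232930569601/17.
Numerically: E[X] ≈ 1.9549e+12.

E[X] = 2862423051509815793 · (7/17)^{16} = 33232930569601/17 ≈ 1.9549e+12.


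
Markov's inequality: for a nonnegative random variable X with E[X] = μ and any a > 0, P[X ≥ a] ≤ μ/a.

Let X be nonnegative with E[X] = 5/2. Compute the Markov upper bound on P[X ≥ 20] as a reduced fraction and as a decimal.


μ = E[X] = 5/2, a = 20.
Markov: P[X ≥ 20] ≤ μ/a = (5/2)/20 = 1/8.
Numerically: ≈ 0.1250.
(Since a = 20 > μ = 2.5000, the bound 1/8 is < 1 and informative.)

P[X ≥ 20] ≤ 1/8 ≈ 0.1250.


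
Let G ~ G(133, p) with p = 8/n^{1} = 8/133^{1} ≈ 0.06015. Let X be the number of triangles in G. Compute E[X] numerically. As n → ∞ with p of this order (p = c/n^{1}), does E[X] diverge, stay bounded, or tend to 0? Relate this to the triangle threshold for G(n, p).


Number of potential triangles: C(133, 3) = 383306.
Each occurs with probability p³ ≈ (0.06015)³ ≈ 2.1762813e-04.
By linearity: E[X] = C(133, 3)·p³ ≈ 383306 · 2.1762813e-04 ≈ 83.41817.
Here α = 1, so p = 8/n is exactly at the triangle threshold p ~ 1/n. Asymptotically E[X] → c³/6 = 8³/6 = 256/3 ≈ 85.33333, a bounded constant. In this regime the triangle count is asymptotically Poisson(c³/6).

E[X] ≈ 83.41817; in regime p = Θ(1/n^{1}) E[X] stays bounded (at the triangle threshold p ~ 1/n).


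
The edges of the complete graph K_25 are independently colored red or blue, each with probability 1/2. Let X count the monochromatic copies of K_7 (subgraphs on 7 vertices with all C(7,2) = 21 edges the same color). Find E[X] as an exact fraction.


Let X = Σ_S X_S over the C(25, 7) = 480700 subsets S of size 7, where X_S = 1 if the K_7 on S is monochromatic.
For a fixed S, the K_7 on S has C(7, 2) = 21 edges. P[all 21 edges red] = (1/2)^21, and likewise for blue, so P[monochromatic] = 2·(1/2)^21 = 2^{1 − 21} = 1/1048576.
By linearity: E[X] = C(25, 7) · 2^{1 − 21} = 480700 · 1/1048576 = 120175/262144.
Numerically: E[X] ≈ 0.458431.

E[X] = C(25,7)·2^(1−C(7,2)) = 120175/262144 ≈ 0.458431.


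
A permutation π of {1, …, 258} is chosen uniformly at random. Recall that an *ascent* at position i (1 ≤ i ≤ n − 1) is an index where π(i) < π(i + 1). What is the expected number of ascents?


Write X = Σ X_I over i = 1, …, 257, with X_I the indicator of one ascent.
There are 257 indicators.
For each fixed i, the pair (π(i), π(i+1)) is a uniformly random ordered pair of distinct values from {1, …, 258}; by symmetry P[π(i) < π(i+1)] = 1/2.
By linearity: E[X] = 257 · (1/2) = (258 − 1) · (1/2) = 257/2 ≈ 128.500.

E[X] = 257/2 = 128.500.


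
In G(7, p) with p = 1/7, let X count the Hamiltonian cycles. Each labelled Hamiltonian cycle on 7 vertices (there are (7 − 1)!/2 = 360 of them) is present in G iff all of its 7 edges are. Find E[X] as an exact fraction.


K_7 has (7 − 1)!/2 = 360 labelled Hamiltonian cycles.
For each such Hamiltonian cycle H, let X_H = 1 if all 7 edges of H are present in G. Then P[X_H = 1] = p^{7} = (1/7)^{7} = 1/823543.
Summing the indicators: E[X] = Σ_H E[X_H] = 360 · p^{7} = 360 · 1/823543 = 360/823543.
Numerically: E[X] ≈ 0.00043714.

E[X] = 360 · (1/7)^{7} = 360/823543 ≈ 0.00043714.


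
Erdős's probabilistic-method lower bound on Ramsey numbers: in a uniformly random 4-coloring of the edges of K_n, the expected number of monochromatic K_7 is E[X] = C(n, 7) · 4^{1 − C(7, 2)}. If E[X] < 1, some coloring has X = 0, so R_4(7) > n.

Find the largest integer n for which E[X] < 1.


We need C(n, 7) · 4^{1 − 21} < 1, i.e. C(n, 7) < 4^{21 − 1} = 1099511627776.
Check values of n near the boundary:
  n = 179: C(179, 7) = 1037437234460; 1037437234460 < 1099511627776? YES
  n = 180: C(180, 7) = 1079414463600; 1079414463600 < 1099511627776? YES
  n = 181: C(181, 7) = 1122839183400; 1122839183400 < 1099511627776? NO
  n = 182: C(182, 7) = 1167752750736; 1167752750736 < 1099511627776? NO
The largest n with C(n, 7) < 1099511627776 is n = 180 (where E[X] = 67463403975/68719476736 ≈ 0.982). Hence R_4(7) > 180, i.e. R_4(7) ≥ 181.

Largest n = 180; hence R_4(7) > 180.


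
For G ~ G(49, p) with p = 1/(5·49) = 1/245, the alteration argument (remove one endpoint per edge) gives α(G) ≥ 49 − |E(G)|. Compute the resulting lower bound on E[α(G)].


E[|E(G)|] = C(49, 2)·p = 1176 · (1/245) = 24/5.
E[α(G)] ≥ n − E[|E(G)|] = 49 − 24/5 = 221/5.
Numerically: ≈ 44.200000.
(This is only a lower bound; the true E[α(G)] may be larger.)

E[α(G)] ≥ 221/5 ≈ 44.200000.


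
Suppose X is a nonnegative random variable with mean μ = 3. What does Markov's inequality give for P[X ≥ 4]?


μ = E[X] = 3, a = 4.
Markov: P[X ≥ 4] ≤ μ/a = (3)/4 = 3/4.
Numerically: ≈ 0.7500.
(Since a = 4 > μ = 3.0000, the bound 3/4 is < 1 and informative.)

P[X ≥ 4] ≤ 3/4 ≈ 0.7500.


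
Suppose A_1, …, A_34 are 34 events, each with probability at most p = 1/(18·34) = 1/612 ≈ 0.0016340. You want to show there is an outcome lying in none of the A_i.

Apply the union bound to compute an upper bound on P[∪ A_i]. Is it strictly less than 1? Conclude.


Union bound: P[∪_{i=1}^{34} A_i] ≤ Σ_i P[A_i] ≤ 34·p = 34·(1/612) = 1/18.
Numerically: 1/18 ≈ 0.0555556.
Is 1/18 < 1? YES.
Since P[∪ A_i] ≤ 1/18 < 1, the complement has P[∩ A_i^c] ≥ 1 − 1/18 = 17/18 > 0, so some outcome avoids every A_i.

34·p = 1/18 ≈ 0.0555556; existence CERTIFIED by the union bound.


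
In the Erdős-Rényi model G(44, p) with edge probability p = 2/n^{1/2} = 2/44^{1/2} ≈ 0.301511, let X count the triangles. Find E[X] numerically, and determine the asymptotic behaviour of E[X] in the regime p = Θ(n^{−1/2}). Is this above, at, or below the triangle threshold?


Number of potential triangles: C(44, 3) = 13244.
Each occurs with probability p³ ≈ (0.301511)³ ≈ 2.74101222e-02.
By linearity: E[X] = C(44, 3)·p³ ≈ 13244 · 2.74101222e-02 ≈ 363.019659.
Since α = 1/2 < 1, p = c/n^{1/2} ≫ 1/n is above the triangle threshold p ~ 1/n. Asymptotically E[X] ~ (c³/6)·n^{3(1−α)} = (2³/6)·n^{1.5} → ∞; triangles are abundant w.h.p.

E[X] ≈ 363.019659; in regime p = Θ(1/n^{1/2}) E[X] diverges (above the triangle threshold p ~ 1/n).


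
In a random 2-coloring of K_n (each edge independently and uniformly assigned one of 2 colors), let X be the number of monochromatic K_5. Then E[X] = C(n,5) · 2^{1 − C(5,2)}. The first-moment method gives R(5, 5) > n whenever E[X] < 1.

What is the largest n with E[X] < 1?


We need C(n, 5) · 2^{1 − 10} < 1, i.e. C(n, 5) < 2^{10 − 1} = 512.
Check values of n near the boundary:
  n = 8: C(8, 5) = 56; 56 < 512? YES
  n = 9: C(9, 5) = 126; 126 < 512? YES
  n = 10: C(10, 5) = 252; 252 < 512? YES
  n = 11: C(11, 5) = 462; 462 < 512? YES
  n = 12: C(12, 5) = 792; 792 < 512? NO
  n = 13: C(13, 5) = 1287; 1287 < 512? NO
The largest n with C(n, 5) < 512 is n = 11 (where E[X] = 231/256 ≈ 0.90234). Hence R(5, 5) > 11, i.e. R(5, 5) ≥ 12.

Largest n = 11; hence R(5, 5) > 11.


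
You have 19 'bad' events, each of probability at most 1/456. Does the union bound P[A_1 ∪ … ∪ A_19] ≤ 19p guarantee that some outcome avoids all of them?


Union bound: P[∪_{i=1}^{19} A_i] ≤ Σ_i P[A_i] ≤ 19·p = 19·(1/456) = 1/24.
Numerically: 1/24 ≈ 0.0417.
Is 1/24 < 1? YES.
Since P[∪ A_i] ≤ 1/24 < 1, the complement has P[∩ A_i^c] ≥ 1 − 1/24 = 23/24 > 0, so some outcome avoids every A_i.

19·p = 1/24 ≈ 0.0417; existence CERTIFIED by the union bound.


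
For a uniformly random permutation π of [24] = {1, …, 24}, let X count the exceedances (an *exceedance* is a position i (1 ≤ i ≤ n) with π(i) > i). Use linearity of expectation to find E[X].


Write X = Σ_{i=1}^{24} X_i, where X_i = 1_{π(i) > i}.
For each fixed i, π(i) is uniform over {1, …, 24} (marginal of a uniform permutation), so P[π(i) > i] = (n − i)/n. Summing: Σ_{i=1}^{24} (n − i)/n = (0 + 1 + … + 23)/24 = 24(24 − 1)/(2·24) = (24 − 1)/2.
Hence E[X] = Σ_{i=1}^{24} (24 − i)/24 = 23/2 ≈ 11.5000.

E[X] = 23/2 = 11.5000.


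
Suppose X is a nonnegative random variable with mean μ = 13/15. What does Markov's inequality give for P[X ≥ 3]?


μ = E[X] = 13/15, a = 3.
Markov: P[X ≥ 3] ≤ μ/a = (13/15)/3 = 13/45.
Numerically: ≈ 0.288889.
(Since a = 3 > μ = 0.866667, the bound 13/45 is < 1 and informative.)

P[X ≥ 3] ≤ 13/45 ≈ 0.288889.
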